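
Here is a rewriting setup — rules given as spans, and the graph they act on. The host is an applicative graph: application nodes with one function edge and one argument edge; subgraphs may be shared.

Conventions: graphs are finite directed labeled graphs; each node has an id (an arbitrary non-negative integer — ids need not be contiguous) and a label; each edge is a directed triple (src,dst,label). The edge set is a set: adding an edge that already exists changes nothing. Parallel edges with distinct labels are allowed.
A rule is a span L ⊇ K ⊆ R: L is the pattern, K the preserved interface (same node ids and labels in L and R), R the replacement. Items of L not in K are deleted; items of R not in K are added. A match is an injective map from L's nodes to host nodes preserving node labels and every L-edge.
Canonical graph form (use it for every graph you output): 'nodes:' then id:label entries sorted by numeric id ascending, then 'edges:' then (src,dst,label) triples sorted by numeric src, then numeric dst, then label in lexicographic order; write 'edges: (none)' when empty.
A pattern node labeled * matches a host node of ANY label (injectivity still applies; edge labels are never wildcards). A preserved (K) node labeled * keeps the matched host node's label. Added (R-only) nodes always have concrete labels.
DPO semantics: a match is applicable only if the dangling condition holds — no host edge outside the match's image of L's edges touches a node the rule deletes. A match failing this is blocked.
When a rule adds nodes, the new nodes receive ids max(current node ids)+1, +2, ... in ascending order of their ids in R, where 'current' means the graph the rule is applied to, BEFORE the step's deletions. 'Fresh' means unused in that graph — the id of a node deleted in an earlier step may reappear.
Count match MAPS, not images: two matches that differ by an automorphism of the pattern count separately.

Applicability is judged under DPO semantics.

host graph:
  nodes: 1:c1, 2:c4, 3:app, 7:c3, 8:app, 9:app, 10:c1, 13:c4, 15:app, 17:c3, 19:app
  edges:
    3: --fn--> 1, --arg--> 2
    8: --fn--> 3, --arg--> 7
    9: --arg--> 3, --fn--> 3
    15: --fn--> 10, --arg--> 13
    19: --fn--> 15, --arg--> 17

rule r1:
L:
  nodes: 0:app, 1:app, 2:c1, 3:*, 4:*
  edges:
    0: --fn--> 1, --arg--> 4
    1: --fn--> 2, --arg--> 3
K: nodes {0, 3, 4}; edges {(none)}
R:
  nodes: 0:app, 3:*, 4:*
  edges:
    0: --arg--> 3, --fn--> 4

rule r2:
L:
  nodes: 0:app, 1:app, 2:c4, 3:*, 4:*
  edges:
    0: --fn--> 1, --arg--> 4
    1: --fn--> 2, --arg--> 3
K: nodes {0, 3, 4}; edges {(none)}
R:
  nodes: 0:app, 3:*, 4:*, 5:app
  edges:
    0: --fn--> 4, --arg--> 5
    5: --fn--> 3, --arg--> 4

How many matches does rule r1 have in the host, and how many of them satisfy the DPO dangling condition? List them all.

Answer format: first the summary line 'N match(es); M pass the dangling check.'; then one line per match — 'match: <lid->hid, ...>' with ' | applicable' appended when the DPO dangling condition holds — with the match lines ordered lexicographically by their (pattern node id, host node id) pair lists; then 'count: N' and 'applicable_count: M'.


2 match(es); 1 pass the dangling check.
match: 0->8, 1->3, 2->1, 3->2, 4->7
match: 0->19, 1->15, 2->10, 3->13, 4->17 | applicable
count: 2
applicable_count: 1


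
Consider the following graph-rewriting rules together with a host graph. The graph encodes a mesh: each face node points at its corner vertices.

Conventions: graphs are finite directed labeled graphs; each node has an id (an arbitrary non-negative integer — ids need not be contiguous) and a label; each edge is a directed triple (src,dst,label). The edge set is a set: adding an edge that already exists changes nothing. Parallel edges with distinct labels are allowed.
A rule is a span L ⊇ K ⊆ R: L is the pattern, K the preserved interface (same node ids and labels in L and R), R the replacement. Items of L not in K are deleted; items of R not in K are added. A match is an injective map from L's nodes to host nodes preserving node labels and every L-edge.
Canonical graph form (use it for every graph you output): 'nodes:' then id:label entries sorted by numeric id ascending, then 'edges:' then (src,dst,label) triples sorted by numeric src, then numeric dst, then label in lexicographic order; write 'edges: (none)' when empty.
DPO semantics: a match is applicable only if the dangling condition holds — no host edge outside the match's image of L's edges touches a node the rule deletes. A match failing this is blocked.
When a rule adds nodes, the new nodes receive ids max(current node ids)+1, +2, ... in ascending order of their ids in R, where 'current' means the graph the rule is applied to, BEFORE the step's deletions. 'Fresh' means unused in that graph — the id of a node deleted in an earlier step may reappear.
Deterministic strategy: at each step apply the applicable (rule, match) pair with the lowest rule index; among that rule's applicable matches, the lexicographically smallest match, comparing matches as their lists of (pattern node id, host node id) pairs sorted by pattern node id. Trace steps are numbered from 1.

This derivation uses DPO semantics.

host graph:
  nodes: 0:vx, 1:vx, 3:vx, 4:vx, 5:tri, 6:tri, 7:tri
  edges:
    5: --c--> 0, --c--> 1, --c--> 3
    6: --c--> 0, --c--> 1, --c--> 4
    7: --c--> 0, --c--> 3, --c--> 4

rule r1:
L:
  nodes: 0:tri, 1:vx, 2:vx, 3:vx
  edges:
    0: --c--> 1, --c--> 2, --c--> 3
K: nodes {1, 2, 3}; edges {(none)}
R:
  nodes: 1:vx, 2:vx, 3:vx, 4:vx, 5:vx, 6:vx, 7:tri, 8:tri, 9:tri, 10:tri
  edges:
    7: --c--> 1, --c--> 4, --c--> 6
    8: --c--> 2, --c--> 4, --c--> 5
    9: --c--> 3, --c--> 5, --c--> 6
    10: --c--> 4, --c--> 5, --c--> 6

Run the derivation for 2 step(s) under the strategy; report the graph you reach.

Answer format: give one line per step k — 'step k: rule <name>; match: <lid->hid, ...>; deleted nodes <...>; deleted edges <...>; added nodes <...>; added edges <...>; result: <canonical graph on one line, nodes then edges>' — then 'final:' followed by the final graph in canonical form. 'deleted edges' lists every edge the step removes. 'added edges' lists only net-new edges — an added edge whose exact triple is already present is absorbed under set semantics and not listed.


step 1: rule r1; match: 0->5, 1->0, 2->1, 3->3; deleted nodes 5; deleted edges (5,0,c); (5,1,c); (5,3,c); added nodes 8, 9, 10, 11, 12, 13, 14; added edges (11,0,c); (11,8,c); (11,10,c); (12,1,c); (12,8,c); (12,9,c); (13,3,c); (13,9,c); (13,10,c); (14,8,c); (14,9,c); (14,10,c); result: nodes: 0:vx, 1:vx, 3:vx, 4:vx, 6:tri, 7:tri, 8:vx, 9:vx, 10:vx, 11:tri, 12:tri, 13:tri, 14:tri edges: (6,0,c); (6,1,c); (6,4,c); (7,0,c); (7,3,c); (7,4,c); (11,0,c); (11,8,c); (11,10,c); (12,1,c); (12,8,c); (12,9,c); (13,3,c); (13,9,c); (13,10,c); (14,8,c); (14,9,c); (14,10,c)
step 2: rule r1; match: 0->6, 1->0, 2->1, 3->4; deleted nodes 6; deleted edges (6,0,c); (6,1,c); (6,4,c); added nodes 15, 16, 17, 18, 19, 20, 21; added edges (18,0,c); (18,15,c); (18,17,c); (19,1,c); (19,15,c); (19,16,c); (20,4,c); (20,16,c); (20,17,c); (21,15,c); (21,16,c); (21,17,c); result: nodes: 0:vx, 1:vx, 3:vx, 4:vx, 7:tri, 8:vx, 9:vx, 10:vx, 11:tri, 12:tri, 13:tri, 14:tri, 15:vx, 16:vx, 17:vx, 18:tri, 19:tri, 20:tri, 21:tri edges: (7,0,c); (7,3,c); (7,4,c); (11,0,c); (11,8,c); (11,10,c); (12,1,c); (12,8,c); (12,9,c); (13,3,c); (13,9,c); (13,10,c); (14,8,c); (14,9,c); (14,10,c); (18,0,c); (18,15,c); (18,17,c); (19,1,c); (19,15,c); (19,16,c); (20,4,c); (20,16,c); (20,17,c); (21,15,c); (21,16,c); (21,17,c)
final:
nodes: 0:vx, 1:vx, 3:vx, 4:vx, 7:tri, 8:vx, 9:vx, 10:vx, 11:tri, 12:tri, 13:tri, 14:tri, 15:vx, 16:vx, 17:vx, 18:tri, 19:tri, 20:tri, 21:tri
edges: (7,0,c); (7,3,c); (7,4,c); (11,0,c); (11,8,c); (11,10,c); (12,1,c); (12,8,c); (12,9,c); (13,3,c); (13,9,c); (13,10,c); (14,8,c); (14,9,c); (14,10,c); (18,0,c); (18,15,c); (18,17,c); (19,1,c); (19,15,c); (19,16,c); (20,4,c); (20,16,c); (20,17,c); (21,15,c); (21,16,c); (21,17,c)


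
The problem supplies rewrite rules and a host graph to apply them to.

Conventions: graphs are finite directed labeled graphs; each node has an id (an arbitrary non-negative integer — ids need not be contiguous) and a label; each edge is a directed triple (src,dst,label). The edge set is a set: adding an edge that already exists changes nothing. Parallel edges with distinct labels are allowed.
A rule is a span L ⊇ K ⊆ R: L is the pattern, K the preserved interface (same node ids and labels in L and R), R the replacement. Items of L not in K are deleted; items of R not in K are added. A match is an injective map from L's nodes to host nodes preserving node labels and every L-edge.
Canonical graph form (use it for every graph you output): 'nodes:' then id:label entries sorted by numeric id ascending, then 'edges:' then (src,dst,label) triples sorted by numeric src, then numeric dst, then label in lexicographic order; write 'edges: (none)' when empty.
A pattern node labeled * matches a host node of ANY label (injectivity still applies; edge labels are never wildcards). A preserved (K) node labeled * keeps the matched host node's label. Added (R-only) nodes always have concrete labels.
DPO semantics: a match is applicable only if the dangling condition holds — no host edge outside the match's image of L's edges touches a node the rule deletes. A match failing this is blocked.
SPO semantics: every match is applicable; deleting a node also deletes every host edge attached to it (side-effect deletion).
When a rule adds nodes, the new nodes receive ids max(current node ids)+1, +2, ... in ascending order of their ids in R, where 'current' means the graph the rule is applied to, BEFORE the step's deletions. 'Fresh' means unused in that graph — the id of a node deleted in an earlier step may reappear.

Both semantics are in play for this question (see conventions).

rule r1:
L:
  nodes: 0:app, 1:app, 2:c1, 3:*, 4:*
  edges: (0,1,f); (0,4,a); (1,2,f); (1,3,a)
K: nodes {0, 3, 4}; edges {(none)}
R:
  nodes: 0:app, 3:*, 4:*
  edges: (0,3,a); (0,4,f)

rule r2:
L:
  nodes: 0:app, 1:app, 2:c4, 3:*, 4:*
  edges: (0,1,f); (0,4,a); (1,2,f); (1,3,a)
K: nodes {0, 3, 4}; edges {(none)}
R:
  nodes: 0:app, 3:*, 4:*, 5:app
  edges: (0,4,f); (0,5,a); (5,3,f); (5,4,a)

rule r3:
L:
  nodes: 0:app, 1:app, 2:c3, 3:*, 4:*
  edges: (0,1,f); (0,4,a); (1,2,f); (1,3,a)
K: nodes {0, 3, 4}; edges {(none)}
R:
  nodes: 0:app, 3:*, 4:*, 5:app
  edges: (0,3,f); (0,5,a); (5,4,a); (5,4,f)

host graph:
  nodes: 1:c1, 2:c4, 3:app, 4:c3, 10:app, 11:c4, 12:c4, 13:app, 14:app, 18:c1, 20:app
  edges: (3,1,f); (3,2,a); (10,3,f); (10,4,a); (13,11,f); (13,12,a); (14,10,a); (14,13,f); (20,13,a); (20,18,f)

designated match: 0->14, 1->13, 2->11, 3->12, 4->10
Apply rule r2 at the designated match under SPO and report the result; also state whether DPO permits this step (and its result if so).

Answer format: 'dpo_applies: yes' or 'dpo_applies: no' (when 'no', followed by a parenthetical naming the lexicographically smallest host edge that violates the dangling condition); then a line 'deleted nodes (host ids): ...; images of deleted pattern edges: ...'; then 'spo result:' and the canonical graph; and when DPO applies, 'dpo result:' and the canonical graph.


dpo_applies: no
(the rule deletes node 13, which keeps host edge (20,13,a) outside the match image — the dangling condition fails, DPO blocks; SPO proceeds and side-deletes such edges)
deleted nodes (host ids): 11, 13; images of deleted pattern edges: (13,11,f); (13,12,a); (14,10,a); (14,13,f)
spo result:
nodes: 1:c1, 2:c4, 3:app, 4:c3, 10:app, 12:c4, 14:app, 18:c1, 20:app, 21:app
edges: (3,1,f); (3,2,a); (10,3,f); (10,4,a); (14,10,f); (14,21,a); (20,18,f); (21,10,a); (21,12,f)


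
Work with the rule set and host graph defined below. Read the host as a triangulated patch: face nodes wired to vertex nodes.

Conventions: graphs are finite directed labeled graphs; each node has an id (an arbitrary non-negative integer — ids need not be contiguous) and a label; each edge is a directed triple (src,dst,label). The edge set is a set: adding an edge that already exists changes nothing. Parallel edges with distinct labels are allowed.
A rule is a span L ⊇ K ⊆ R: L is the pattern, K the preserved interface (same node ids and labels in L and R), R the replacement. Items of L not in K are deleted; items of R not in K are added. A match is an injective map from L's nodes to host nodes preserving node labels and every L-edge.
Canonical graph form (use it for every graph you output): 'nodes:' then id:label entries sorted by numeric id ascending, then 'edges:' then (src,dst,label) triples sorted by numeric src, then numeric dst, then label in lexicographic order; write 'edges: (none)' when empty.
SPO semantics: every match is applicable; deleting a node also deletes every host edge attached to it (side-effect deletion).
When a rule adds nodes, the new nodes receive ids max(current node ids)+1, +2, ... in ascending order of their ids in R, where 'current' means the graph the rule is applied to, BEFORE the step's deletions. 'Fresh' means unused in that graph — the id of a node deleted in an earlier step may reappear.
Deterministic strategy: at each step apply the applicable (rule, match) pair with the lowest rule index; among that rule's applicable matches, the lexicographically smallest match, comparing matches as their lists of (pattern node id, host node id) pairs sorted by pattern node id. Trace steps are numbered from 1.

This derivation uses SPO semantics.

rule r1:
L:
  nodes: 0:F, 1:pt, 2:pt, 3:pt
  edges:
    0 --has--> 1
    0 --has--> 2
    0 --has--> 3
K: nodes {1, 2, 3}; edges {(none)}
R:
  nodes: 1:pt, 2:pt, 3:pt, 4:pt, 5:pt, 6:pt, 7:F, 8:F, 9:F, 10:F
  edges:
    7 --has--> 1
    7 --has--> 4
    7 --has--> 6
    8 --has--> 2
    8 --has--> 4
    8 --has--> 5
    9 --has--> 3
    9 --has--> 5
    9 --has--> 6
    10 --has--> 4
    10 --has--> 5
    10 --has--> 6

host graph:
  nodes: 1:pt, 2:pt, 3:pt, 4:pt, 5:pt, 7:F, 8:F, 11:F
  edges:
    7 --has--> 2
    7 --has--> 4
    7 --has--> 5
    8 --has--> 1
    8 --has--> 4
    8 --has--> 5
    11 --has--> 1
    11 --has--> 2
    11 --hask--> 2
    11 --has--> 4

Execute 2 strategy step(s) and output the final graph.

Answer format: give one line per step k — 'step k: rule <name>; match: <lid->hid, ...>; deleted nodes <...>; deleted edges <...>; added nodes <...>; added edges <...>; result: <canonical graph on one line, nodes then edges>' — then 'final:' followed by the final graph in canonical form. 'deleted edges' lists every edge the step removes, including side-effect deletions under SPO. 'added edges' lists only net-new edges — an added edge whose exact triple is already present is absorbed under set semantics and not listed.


step 1: rule r1; match: 0->7, 1->2, 2->4, 3->5; deleted nodes 7; deleted edges (7,2,has); (7,4,has); (7,5,has); added nodes 12, 13, 14, 15, 16, 17, 18; added edges (15,2,has); (15,12,has); (15,14,has); (16,4,has); (16,12,has); (16,13,has); (17,5,has); (17,13,has); (17,14,has); (18,12,has); (18,13,has); (18,14,has); result: nodes: 1:pt, 2:pt, 3:pt, 4:pt, 5:pt, 8:F, 11:F, 12:pt, 13:pt, 14:pt, 15:F, 16:F, 17:F, 18:F edges: (8,1,has); (8,4,has); (8,5,has); (11,1,has); (11,2,has); (11,2,hask); (11,4,has); (15,2,has); (15,12,has); (15,14,has); (16,4,has); (16,12,has); (16,13,has); (17,5,has); (17,13,has); (17,14,has); (18,12,has); (18,13,has); (18,14,has)
step 2: rule r1; match: 0->8, 1->1, 2->4, 3->5; deleted nodes 8; deleted edges (8,1,has); (8,4,has); (8,5,has); added nodes 19, 20, 21, 22, 23, 24, 25; added edges (22,1,has); (22,19,has); (22,21,has); (23,4,has); (23,19,has); (23,20,has); (24,5,has); (24,20,has); (24,21,has); (25,19,has); (25,20,has); (25,21,has); result: nodes: 1:pt, 2:pt, 3:pt, 4:pt, 5:pt, 11:F, 12:pt, 13:pt, 14:pt, 15:F, 16:F, 17:F, 18:F, 19:pt, 20:pt, 21:pt, 22:F, 23:F, 24:F, 25:F edges: (11,1,has); (11,2,has); (11,2,hask); (11,4,has); (15,2,has); (15,12,has); (15,14,has); (16,4,has); (16,12,has); (16,13,has); (17,5,has); (17,13,has); (17,14,has); (18,12,has); (18,13,has); (18,14,has); (22,1,has); (22,19,has); (22,21,has); (23,4,has); (23,19,has); (23,20,has); (24,5,has); (24,20,has); (24,21,has); (25,19,has); (25,20,has); (25,21,has)
final:
nodes: 1:pt, 2:pt, 3:pt, 4:pt, 5:pt, 11:F, 12:pt, 13:pt, 14:pt, 15:F, 16:F, 17:F, 18:F, 19:pt, 20:pt, 21:pt, 22:F, 23:F, 24:F, 25:F
edges: (11,1,has); (11,2,has); (11,2,hask); (11,4,has); (15,2,has); (15,12,has); (15,14,has); (16,4,has); (16,12,has); (16,13,has); (17,5,has); (17,13,has); (17,14,has); (18,12,has); (18,13,has); (18,14,has); (22,1,has); (22,19,has); (22,21,has); (23,4,has); (23,19,has); (23,20,has); (24,5,has); (24,20,has); (24,21,has); (25,19,has); (25,20,has); (25,21,has)


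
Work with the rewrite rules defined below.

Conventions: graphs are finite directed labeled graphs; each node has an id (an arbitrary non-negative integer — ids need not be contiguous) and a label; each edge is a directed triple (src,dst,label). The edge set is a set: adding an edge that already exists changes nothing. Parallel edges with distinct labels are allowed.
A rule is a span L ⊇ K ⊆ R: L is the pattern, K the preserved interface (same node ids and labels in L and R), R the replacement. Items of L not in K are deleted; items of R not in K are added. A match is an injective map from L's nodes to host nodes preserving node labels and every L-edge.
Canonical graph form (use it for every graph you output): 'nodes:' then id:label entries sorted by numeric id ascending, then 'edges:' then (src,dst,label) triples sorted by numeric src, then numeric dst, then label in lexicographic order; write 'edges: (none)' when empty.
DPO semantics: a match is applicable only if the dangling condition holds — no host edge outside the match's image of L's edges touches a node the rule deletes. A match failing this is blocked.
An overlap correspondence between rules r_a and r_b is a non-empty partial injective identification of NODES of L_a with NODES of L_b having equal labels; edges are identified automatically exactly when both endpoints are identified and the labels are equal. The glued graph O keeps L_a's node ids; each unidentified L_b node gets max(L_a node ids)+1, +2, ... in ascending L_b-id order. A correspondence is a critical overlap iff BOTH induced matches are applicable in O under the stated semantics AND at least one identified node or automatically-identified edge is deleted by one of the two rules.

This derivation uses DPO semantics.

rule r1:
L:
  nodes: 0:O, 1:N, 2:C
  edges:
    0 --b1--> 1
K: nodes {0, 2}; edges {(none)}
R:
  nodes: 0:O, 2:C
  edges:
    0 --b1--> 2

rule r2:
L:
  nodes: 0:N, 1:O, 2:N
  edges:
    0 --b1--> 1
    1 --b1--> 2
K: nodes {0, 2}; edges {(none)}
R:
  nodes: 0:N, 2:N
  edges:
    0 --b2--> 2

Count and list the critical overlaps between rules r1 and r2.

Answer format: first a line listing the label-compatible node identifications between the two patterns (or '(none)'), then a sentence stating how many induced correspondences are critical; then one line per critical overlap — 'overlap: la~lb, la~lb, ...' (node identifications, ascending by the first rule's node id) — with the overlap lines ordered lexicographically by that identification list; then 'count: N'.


label-compatible node identifications between L(r1) and L(r2): 0~1, 1~0, 1~2
1 of the induced correspondences is a critical overlap of r1 and r2.
overlap: 0~1, 1~2
count: 1


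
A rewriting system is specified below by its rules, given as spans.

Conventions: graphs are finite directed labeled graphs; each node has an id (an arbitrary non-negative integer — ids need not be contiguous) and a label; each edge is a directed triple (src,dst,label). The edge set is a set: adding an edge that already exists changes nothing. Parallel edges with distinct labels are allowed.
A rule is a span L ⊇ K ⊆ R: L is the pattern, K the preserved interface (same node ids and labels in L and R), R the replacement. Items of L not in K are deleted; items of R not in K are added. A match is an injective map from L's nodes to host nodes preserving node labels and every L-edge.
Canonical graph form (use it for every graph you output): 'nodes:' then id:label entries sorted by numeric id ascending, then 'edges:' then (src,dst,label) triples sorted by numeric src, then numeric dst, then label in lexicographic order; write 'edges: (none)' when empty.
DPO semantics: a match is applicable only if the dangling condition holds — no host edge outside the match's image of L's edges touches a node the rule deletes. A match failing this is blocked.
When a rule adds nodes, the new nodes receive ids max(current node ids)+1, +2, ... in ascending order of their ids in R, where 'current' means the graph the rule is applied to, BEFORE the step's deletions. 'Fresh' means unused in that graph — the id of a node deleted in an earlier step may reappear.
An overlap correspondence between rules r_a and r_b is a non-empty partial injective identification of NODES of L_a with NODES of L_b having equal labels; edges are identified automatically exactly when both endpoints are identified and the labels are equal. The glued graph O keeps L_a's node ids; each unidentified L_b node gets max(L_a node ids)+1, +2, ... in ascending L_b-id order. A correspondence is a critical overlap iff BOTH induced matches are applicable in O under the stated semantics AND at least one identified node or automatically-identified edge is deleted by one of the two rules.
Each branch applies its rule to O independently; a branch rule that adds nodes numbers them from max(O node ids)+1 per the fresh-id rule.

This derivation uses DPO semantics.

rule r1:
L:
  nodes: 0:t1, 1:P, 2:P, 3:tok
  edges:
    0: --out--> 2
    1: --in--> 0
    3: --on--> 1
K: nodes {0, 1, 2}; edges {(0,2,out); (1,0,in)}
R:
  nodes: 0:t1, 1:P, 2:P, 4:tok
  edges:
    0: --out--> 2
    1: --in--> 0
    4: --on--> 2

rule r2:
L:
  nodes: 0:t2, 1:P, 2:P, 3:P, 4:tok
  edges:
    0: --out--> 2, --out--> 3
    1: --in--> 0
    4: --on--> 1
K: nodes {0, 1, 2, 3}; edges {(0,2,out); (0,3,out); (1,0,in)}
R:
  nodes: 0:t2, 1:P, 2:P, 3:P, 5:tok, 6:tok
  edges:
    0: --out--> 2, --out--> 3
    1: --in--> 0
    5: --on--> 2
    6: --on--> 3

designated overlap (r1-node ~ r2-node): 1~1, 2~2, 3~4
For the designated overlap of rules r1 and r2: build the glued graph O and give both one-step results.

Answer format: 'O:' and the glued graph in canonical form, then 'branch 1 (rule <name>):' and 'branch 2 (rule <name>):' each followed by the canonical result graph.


O:
nodes: 0:t1, 1:P, 2:P, 3:tok, 4:t2, 5:P
edges: (0,2,out); (1,0,in); (1,4,in); (3,1,on); (4,2,out); (4,5,out)
branch 1 (rule r1):
nodes: 0:t1, 1:P, 2:P, 4:t2, 5:P, 6:tok
edges: (0,2,out); (1,0,in); (1,4,in); (4,2,out); (4,5,out); (6,2,on)
branch 2 (rule r2):
nodes: 0:t1, 1:P, 2:P, 4:t2, 5:P, 6:tok, 7:tok
edges: (0,2,out); (1,0,in); (1,4,in); (4,2,out); (4,5,out); (6,2,on); (7,5,on)


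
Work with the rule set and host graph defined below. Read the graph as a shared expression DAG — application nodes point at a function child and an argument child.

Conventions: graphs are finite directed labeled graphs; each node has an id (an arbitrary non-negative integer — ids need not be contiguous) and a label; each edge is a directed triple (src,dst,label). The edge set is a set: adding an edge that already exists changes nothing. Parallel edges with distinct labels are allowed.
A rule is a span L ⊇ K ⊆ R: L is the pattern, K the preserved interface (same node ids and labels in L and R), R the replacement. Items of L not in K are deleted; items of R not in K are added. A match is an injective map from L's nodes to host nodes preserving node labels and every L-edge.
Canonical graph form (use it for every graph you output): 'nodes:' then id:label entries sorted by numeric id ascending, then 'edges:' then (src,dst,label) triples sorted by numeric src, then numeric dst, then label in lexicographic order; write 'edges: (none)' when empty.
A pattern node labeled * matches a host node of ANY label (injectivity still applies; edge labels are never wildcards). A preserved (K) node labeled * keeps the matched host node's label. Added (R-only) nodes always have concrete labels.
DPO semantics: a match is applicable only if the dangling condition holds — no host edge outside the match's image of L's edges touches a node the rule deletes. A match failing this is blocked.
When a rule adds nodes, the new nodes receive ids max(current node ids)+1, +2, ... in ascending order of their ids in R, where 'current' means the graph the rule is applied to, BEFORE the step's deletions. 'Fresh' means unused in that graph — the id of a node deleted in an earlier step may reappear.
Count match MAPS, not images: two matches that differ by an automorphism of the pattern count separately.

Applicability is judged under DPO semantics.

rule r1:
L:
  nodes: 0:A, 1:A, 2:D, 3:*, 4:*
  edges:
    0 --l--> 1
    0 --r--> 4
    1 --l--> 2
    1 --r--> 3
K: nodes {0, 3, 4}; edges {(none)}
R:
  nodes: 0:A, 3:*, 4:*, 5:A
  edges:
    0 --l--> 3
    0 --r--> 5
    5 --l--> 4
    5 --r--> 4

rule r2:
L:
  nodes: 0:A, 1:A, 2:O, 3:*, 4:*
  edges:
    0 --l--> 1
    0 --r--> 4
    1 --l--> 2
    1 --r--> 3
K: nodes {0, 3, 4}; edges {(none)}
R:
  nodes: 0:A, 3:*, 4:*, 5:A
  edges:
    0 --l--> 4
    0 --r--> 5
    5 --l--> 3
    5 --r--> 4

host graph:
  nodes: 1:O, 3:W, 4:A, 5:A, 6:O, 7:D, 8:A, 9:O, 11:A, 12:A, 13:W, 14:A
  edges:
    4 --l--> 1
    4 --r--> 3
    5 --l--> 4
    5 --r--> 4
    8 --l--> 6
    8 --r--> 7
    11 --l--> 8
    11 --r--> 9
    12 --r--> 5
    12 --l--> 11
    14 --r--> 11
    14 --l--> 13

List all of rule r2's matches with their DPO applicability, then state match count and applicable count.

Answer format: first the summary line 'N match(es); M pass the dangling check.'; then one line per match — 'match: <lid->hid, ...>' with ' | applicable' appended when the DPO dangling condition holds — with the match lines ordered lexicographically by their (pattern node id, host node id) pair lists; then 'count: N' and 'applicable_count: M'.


1 match(es); 1 pass the dangling check.
match: 0->11, 1->8, 2->6, 3->7, 4->9 | applicable
count: 1
applicable_count: 1


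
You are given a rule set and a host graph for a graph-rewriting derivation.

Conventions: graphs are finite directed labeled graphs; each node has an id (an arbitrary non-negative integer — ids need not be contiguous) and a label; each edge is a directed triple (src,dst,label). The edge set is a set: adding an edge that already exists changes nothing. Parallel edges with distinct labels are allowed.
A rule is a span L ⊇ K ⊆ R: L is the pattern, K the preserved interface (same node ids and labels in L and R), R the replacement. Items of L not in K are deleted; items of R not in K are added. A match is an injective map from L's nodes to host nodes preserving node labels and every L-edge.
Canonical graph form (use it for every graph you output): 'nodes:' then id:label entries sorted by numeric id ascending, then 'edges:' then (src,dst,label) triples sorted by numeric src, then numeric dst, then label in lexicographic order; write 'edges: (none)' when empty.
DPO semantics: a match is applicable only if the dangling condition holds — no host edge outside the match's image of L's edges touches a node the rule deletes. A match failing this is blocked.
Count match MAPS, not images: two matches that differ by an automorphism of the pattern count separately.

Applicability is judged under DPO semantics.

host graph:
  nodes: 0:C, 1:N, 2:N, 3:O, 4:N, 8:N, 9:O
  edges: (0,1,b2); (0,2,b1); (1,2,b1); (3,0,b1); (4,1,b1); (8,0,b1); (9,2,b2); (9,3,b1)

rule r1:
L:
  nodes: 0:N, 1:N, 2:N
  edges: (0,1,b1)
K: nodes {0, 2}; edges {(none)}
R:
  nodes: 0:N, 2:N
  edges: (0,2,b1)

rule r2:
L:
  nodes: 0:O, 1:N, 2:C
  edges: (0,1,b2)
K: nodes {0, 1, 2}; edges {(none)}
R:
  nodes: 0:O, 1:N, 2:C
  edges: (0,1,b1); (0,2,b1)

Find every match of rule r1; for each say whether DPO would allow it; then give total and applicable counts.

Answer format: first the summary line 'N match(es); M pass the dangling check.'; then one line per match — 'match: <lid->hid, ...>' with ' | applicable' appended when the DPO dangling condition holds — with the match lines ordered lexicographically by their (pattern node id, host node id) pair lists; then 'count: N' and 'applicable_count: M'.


4 match(es); 0 pass the dangling check.
match: 0->1, 1->2, 2->4
match: 0->1, 1->2, 2->8
match: 0->4, 1->1, 2->2
match: 0->4, 1->1, 2->8
count: 4
applicable_count: 0


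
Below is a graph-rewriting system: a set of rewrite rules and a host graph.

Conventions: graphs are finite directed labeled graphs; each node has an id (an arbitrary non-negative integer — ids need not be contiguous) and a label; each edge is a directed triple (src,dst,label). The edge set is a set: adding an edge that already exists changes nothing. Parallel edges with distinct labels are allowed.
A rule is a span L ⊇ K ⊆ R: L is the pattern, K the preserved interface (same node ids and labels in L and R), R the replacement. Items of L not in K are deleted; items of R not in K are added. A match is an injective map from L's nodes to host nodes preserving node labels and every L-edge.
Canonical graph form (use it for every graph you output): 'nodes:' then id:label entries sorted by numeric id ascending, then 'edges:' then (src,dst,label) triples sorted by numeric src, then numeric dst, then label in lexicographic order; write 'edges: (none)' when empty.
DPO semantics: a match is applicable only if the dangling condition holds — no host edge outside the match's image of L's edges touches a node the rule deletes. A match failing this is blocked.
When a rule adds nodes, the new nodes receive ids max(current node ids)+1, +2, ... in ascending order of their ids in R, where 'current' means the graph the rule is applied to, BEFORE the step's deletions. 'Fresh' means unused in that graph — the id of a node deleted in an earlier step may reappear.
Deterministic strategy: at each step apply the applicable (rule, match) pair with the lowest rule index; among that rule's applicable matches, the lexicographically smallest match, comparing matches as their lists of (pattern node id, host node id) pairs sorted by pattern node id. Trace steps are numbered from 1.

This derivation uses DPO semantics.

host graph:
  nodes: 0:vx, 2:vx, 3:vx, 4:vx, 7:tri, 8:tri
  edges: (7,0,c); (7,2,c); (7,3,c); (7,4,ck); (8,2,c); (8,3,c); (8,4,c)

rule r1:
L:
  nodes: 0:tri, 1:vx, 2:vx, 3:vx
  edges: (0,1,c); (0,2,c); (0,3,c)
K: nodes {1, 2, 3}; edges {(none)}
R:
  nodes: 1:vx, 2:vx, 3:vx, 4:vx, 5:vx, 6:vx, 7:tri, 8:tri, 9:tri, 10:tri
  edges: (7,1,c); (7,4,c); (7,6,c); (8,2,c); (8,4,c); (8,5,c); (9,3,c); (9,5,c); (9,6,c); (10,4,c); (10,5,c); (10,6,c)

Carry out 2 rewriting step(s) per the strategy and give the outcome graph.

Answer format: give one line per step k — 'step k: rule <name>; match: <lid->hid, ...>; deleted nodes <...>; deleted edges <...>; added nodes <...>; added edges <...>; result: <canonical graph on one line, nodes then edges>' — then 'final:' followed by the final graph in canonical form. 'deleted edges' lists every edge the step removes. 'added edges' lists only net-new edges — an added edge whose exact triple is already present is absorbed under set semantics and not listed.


step 1: rule r1; match: 0->8, 1->2, 2->3, 3->4; deleted nodes 8; deleted edges (8,2,c); (8,3,c); (8,4,c); added nodes 9, 10, 11, 12, 13, 14, 15; added edges (12,2,c); (12,9,c); (12,11,c); (13,3,c); (13,9,c); (13,10,c); (14,4,c); (14,10,c); (14,11,c); (15,9,c); (15,10,c); (15,11,c); result: nodes: 0:vx, 2:vx, 3:vx, 4:vx, 7:tri, 9:vx, 10:vx, 11:vx, 12:tri, 13:tri, 14:tri, 15:tri edges: (7,0,c); (7,2,c); (7,3,c); (7,4,ck); (12,2,c); (12,9,c); (12,11,c); (13,3,c); (13,9,c); (13,10,c); (14,4,c); (14,10,c); (14,11,c); (15,9,c); (15,10,c); (15,11,c)
step 2: rule r1; match: 0->12, 1->2, 2->9, 3->11; deleted nodes 12; deleted edges (12,2,c); (12,9,c); (12,11,c); added nodes 16, 17, 18, 19, 20, 21, 22; added edges (19,2,c); (19,16,c); (19,18,c); (20,9,c); (20,16,c); (20,17,c); (21,11,c); (21,17,c); (21,18,c); (22,16,c); (22,17,c); (22,18,c); result: nodes: 0:vx, 2:vx, 3:vx, 4:vx, 7:tri, 9:vx, 10:vx, 11:vx, 13:tri, 14:tri, 15:tri, 16:vx, 17:vx, 18:vx, 19:tri, 20:tri, 21:tri, 22:tri edges: (7,0,c); (7,2,c); (7,3,c); (7,4,ck); (13,3,c); (13,9,c); (13,10,c); (14,4,c); (14,10,c); (14,11,c); (15,9,c); (15,10,c); (15,11,c); (19,2,c); (19,16,c); (19,18,c); (20,9,c); (20,16,c); (20,17,c); (21,11,c); (21,17,c); (21,18,c); (22,16,c); (22,17,c); (22,18,c)
final:
nodes: 0:vx, 2:vx, 3:vx, 4:vx, 7:tri, 9:vx, 10:vx, 11:vx, 13:tri, 14:tri, 15:tri, 16:vx, 17:vx, 18:vx, 19:tri, 20:tri, 21:tri, 22:tri
edges: (7,0,c); (7,2,c); (7,3,c); (7,4,ck); (13,3,c); (13,9,c); (13,10,c); (14,4,c); (14,10,c); (14,11,c); (15,9,c); (15,10,c); (15,11,c); (19,2,c); (19,16,c); (19,18,c); (20,9,c); (20,16,c); (20,17,c); (21,11,c); (21,17,c); (21,18,c); (22,16,c); (22,17,c); (22,18,c)


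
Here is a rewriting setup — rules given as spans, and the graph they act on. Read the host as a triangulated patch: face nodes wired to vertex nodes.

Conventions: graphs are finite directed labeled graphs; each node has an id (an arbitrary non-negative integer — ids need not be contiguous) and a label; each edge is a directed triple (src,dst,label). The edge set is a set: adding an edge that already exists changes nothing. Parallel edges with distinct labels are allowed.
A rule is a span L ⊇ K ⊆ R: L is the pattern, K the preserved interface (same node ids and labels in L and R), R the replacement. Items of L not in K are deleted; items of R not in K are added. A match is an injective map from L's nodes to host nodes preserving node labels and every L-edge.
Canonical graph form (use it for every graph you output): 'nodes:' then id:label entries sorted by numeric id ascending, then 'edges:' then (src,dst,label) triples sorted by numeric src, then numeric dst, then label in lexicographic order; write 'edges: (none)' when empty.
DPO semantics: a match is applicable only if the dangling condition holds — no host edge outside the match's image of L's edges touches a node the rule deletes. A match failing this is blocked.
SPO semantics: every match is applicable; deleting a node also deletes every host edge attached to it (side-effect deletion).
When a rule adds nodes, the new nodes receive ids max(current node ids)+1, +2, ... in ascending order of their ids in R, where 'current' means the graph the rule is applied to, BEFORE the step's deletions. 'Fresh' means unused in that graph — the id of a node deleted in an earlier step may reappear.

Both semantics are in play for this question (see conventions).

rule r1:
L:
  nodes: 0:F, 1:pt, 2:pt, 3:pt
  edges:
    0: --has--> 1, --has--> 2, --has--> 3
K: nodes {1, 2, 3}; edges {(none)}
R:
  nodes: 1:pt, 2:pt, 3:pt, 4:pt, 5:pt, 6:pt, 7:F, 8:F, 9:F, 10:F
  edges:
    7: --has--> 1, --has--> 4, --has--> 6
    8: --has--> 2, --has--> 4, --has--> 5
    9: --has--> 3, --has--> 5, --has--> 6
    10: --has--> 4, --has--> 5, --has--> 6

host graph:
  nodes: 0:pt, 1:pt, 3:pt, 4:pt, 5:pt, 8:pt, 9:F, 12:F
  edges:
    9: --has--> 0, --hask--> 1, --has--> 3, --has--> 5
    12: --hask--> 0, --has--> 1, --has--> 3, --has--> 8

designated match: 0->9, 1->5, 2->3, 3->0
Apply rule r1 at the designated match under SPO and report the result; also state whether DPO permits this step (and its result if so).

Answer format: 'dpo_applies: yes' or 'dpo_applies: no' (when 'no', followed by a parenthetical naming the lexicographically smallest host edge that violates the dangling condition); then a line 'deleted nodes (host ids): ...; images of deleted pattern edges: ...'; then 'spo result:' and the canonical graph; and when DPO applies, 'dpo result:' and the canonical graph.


dpo_applies: no
(the rule deletes node 9, which keeps host edge (9,1,hask) outside the match image — the dangling condition fails, DPO blocks; SPO proceeds and side-deletes such edges)
deleted nodes (host ids): 9; images of deleted pattern edges: (9,0,has); (9,3,has); (9,5,has)
spo result:
nodes: 0:pt, 1:pt, 3:pt, 4:pt, 5:pt, 8:pt, 12:F, 13:pt, 14:pt, 15:pt, 16:F, 17:F, 18:F, 19:F
edges: (12,0,hask); (12,1,has); (12,3,has); (12,8,has); (16,5,has); (16,13,has); (16,15,has); (17,3,has); (17,13,has); (17,14,has); (18,0,has); (18,14,has); (18,15,has); (19,13,has); (19,14,has); (19,15,has)


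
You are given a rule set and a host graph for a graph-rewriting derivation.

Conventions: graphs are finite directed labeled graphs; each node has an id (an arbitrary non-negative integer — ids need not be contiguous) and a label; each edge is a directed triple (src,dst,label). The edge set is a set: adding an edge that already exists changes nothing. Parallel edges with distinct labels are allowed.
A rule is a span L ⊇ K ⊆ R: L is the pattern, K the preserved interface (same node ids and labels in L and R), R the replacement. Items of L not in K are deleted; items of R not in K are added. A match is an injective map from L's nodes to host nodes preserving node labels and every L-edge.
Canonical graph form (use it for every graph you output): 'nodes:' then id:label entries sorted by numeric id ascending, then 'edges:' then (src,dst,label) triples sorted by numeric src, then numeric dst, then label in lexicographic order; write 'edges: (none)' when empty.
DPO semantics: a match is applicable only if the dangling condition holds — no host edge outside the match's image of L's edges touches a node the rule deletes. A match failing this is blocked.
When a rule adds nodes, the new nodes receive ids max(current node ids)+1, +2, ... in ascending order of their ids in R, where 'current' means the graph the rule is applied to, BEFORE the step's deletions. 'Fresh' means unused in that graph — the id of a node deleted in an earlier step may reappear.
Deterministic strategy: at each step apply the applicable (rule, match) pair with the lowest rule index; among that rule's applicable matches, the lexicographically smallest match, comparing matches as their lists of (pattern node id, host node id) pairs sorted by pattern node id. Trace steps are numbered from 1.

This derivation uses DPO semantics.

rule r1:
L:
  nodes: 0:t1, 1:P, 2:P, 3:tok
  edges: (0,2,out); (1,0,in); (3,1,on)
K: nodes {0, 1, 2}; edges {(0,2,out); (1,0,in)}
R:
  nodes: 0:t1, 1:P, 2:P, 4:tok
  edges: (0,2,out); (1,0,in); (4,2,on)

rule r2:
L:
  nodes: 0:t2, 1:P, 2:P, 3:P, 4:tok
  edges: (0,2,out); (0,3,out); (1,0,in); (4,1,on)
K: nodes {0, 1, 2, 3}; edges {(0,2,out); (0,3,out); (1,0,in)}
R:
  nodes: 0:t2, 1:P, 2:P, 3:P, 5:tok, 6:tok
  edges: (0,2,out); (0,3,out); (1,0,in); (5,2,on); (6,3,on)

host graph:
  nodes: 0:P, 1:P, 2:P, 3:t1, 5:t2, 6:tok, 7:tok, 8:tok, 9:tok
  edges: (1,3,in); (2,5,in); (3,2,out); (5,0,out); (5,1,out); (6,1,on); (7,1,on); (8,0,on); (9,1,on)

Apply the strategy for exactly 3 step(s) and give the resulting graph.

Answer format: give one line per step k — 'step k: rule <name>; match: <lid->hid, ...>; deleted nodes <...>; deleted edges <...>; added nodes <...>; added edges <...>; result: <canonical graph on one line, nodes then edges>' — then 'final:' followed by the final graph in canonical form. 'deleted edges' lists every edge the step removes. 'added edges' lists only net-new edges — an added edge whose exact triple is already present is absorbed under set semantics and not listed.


step 1: rule r1; match: 0->3, 1->1, 2->2, 3->6; deleted nodes 6; deleted edges (6,1,on); added nodes 10; added edges (10,2,on); result: nodes: 0:P, 1:P, 2:P, 3:t1, 5:t2, 7:tok, 8:tok, 9:tok, 10:tok edges: (1,3,in); (2,5,in); (3,2,out); (5,0,out); (5,1,out); (7,1,on); (8,0,on); (9,1,on); (10,2,on)
step 2: rule r1; match: 0->3, 1->1, 2->2, 3->7; deleted nodes 7; deleted edges (7,1,on); added nodes 11; added edges (11,2,on); result: nodes: 0:P, 1:P, 2:P, 3:t1, 5:t2, 8:tok, 9:tok, 10:tok, 11:tok edges: (1,3,in); (2,5,in); (3,2,out); (5,0,out); (5,1,out); (8,0,on); (9,1,on); (10,2,on); (11,2,on)
step 3: rule r1; match: 0->3, 1->1, 2->2, 3->9; deleted nodes 9; deleted edges (9,1,on); added nodes 12; added edges (12,2,on); result: nodes: 0:P, 1:P, 2:P, 3:t1, 5:t2, 8:tok, 10:tok, 11:tok, 12:tok edges: (1,3,in); (2,5,in); (3,2,out); (5,0,out); (5,1,out); (8,0,on); (10,2,on); (11,2,on); (12,2,on)
final:
nodes: 0:P, 1:P, 2:P, 3:t1, 5:t2, 8:tok, 10:tok, 11:tok, 12:tok
edges: (1,3,in); (2,5,in); (3,2,out); (5,0,out); (5,1,out); (8,0,on); (10,2,on); (11,2,on); (12,2,on)
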